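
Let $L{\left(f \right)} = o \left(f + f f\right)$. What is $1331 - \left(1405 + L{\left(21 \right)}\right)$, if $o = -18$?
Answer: $8242$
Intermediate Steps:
$L{\left(f \right)} = - 18 f - 18 f^{2}$ ($L{\left(f \right)} = - 18 \left(f + f f\right) = - 18 \left(f + f^{2}\right) = - 18 f - 18 f^{2}$)
$1331 - \left(1405 + L{\left(21 \right)}\right) = 1331 - \left(1405 - 378 \left(1 + 21\right)\right) = 1331 - \left(1405 - 378 \cdot 22\right) = 1331 - \left(1405 - 8316\right) = 1331 - -6911 = 1331 + 6911 = 8242$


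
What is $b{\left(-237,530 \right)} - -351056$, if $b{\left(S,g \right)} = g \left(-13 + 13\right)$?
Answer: $351056$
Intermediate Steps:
$b{\left(S,g \right)} = 0$ ($b{\left(S,g \right)} = g 0 = 0$)
$b{\left(-237,530 \right)} - -351056 = 0 - -351056 = 0 + 351056 = 351056$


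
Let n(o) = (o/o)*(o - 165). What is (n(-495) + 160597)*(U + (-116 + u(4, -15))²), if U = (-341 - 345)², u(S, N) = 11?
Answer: 77029017877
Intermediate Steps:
U = 470596 (U = (-686)² = 470596)
n(o) = -165 + o (n(o) = 1*(-165 + o) = -165 + o)
(n(-495) + 160597)*(U + (-116 + u(4, -15))²) = ((-165 - 495) + 160597)*(470596 + (-116 + 11)²) = (-660 + 160597)*(470596 + (-105)²) = 159937*(470596 + 11025) = 159937*481621 = 77029017877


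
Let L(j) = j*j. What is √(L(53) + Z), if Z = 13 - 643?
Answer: √2179 ≈ 46.680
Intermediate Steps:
Z = -630
L(j) = j²
√(L(53) + Z) = √(53² - 630) = √(2809 - 630) = √2179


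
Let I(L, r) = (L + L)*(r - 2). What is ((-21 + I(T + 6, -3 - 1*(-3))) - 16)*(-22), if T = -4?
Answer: 990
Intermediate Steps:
I(L, r) = 2*L*(-2 + r) (I(L, r) = (2*L)*(-2 + r) = 2*L*(-2 + r))
((-21 + I(T + 6, -3 - 1*(-3))) - 16)*(-22) = ((-21 + 2*(-4 + 6)*(-2 + (-3 - 1*(-3)))) - 16)*(-22) = ((-21 + 2*2*(-2 + (-3 + 3))) - 16)*(-22) = ((-21 + 2*2*(-2 + 0)) - 16)*(-22) = ((-21 + 2*2*(-2)) - 16)*(-22) = ((-21 - 8) - 16)*(-22) = (-29 - 16)*(-22) = -45*(-22) = 990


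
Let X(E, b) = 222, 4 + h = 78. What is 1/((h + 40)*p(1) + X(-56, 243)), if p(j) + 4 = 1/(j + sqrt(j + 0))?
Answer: -1/177 ≈ -0.0056497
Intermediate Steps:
h = 74 (h = -4 + 78 = 74)
p(j) = -4 + 1/(j + sqrt(j)) (p(j) = -4 + 1/(j + sqrt(j + 0)) = -4 + 1/(j + sqrt(j)))
1/((h + 40)*p(1) + X(-56, 243)) = 1/((74 + 40)*((1 - 4*1 - 4*sqrt(1))/(1 + sqrt(1))) + 222) = 1/(114*((1 - 4 - 4*1)/(1 + 1)) + 222) = 1/(114*((1 - 4 - 4)/2) + 222) = 1/(114*((1/2)*(-7)) + 222) = 1/(114*(-7/2) + 222) = 1/(-399 + 222) = 1/(-177) = -1/177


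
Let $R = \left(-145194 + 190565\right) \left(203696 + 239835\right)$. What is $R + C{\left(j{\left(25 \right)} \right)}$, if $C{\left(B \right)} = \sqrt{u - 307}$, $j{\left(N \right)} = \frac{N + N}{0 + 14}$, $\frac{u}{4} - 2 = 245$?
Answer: $20123445001 + \sqrt{681} \approx 2.0123 \cdot 10^{10}$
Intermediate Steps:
$u = 988$ ($u = 8 + 4 \cdot 245 = 8 + 980 = 988$)
$j{\left(N \right)} = \frac{N}{7}$ ($j{\left(N \right)} = \frac{2 N}{14} = 2 N \frac{1}{14} = \frac{N}{7}$)
$C{\left(B \right)} = \sqrt{681}$ ($C{\left(B \right)} = \sqrt{988 - 307} = \sqrt{681}$)
$R = 20123445001$ ($R = 45371 \cdot 443531 = 20123445001$)
$R + C{\left(j{\left(25 \right)} \right)} = 20123445001 + \sqrt{681}$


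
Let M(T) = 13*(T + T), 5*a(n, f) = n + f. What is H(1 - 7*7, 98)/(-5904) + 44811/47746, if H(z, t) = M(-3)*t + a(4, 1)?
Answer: 314743411/140946192 ≈ 2.2331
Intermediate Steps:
a(n, f) = f/5 + n/5 (a(n, f) = (n + f)/5 = (f + n)/5 = f/5 + n/5)
M(T) = 26*T (M(T) = 13*(2*T) = 26*T)
H(z, t) = 1 - 78*t (H(z, t) = (26*(-3))*t + ((1/5)*1 + (1/5)*4) = -78*t + (1/5 + 4/5) = -78*t + 1 = 1 - 78*t)
H(1 - 7*7, 98)/(-5904) + 44811/47746 = (1 - 78*98)/(-5904) + 44811/47746 = (1 - 7644)*(-1/5904) + 44811*(1/47746) = -7643*(-1/5904) + 44811/47746 = 7643/5904 + 44811/47746 = 314743411/140946192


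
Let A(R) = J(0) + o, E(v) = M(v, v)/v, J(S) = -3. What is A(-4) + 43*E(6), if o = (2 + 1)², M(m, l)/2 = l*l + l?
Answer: 608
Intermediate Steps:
M(m, l) = 2*l + 2*l² (M(m, l) = 2*(l*l + l) = 2*(l² + l) = 2*(l + l²) = 2*l + 2*l²)
o = 9 (o = 3² = 9)
E(v) = 2 + 2*v (E(v) = (2*v*(1 + v))/v = 2 + 2*v)
A(R) = 6 (A(R) = -3 + 9 = 6)
A(-4) + 43*E(6) = 6 + 43*(2 + 2*6) = 6 + 43*(2 + 12) = 6 + 43*14 = 6 + 602 = 608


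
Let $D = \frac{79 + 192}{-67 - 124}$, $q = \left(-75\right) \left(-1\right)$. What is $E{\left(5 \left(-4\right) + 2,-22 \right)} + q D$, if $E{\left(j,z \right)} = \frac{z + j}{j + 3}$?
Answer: $- \frac{59447}{573} \approx -103.75$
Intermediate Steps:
$q = 75$
$E{\left(j,z \right)} = \frac{j + z}{3 + j}$
$D = - \frac{271}{191}$ ($D = \frac{271}{-191} = 271 \left(- \frac{1}{191}\right) = - \frac{271}{191} \approx -1.4188$)
$E{\left(5 \left(-4\right) + 2,-22 \right)} + q D = \frac{\left(5 \left(-4\right) + 2\right) - 22}{3 + \left(5 \left(-4\right) + 2\right)} + 75 \left(- \frac{271}{191}\right) = \frac{\left(-20 + 2\right) - 22}{3 + \left(-20 + 2\right)} - \frac{20325}{191} = \frac{-18 - 22}{3 - 18} - \frac{20325}{191} = \frac{1}{-15} \left(-40\right) - \frac{20325}{191} = \left(- \frac{1}{15}\right) \left(-40\right) - \frac{20325}{191} = \frac{8}{3} - \frac{20325}{191} = - \frac{59447}{573}$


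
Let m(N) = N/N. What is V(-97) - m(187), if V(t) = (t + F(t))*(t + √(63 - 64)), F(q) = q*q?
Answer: -903265 + 9312*I ≈ -9.0327e+5 + 9312.0*I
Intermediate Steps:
F(q) = q²
m(N) = 1
V(t) = (I + t)*(t + t²) (V(t) = (t + t²)*(t + √(63 - 64)) = (t + t²)*(t + √(-1)) = (t + t²)*(t + I) = (t + t²)*(I + t) = (I + t)*(t + t²))
V(-97) - m(187) = -97*(I - 97 + (-97)² + I*(-97)) - 1*1 = -97*(I - 97 + 9409 - 97*I) - 1 = -97*(9312 - 96*I) - 1 = (-903264 + 9312*I) - 1 = -903265 + 9312*I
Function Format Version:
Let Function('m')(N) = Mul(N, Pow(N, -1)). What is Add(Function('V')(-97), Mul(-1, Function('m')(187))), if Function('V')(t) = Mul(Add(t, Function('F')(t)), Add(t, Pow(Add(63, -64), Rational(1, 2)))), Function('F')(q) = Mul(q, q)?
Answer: Add(-903265, Mul(9312, I)) ≈ Add(-9.0327e+5, Mul(9312.0, I))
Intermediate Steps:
Function('F')(q) = Pow(q, 2)
Function('m')(N) = 1
Function('V')(t) = Mul(Add(I, t), Add(t, Pow(t, 2))) (Function('V')(t) = Mul(Add(t, Pow(t, 2)), Add(t, Pow(Add(63, -64), Rational(1, 2)))) = Mul(Add(t, Pow(t, 2)), Add(t, Pow(-1, Rational(1, 2)))) = Mul(Add(t, Pow(t, 2)), Add(t, I)) = Mul(Add(t, Pow(t, 2)), Add(I, t)) = Mul(Add(I, t), Add(t, Pow(t, 2))))
Add(Function('V')(-97), Mul(-1, Function('m')(187))) = Add(Mul(-97, Add(I, -97, Pow(-97, 2), Mul(I, -97))), Mul(-1, 1)) = Add(Mul(-97, Add(I, -97, 9409, Mul(-97, I))), -1) = Add(Mul(-97, Add(9312, Mul(-96, I))), -1) = Add(Add(-903264, Mul(9312, I)), -1) = Add(-903265, Mul(9312, I))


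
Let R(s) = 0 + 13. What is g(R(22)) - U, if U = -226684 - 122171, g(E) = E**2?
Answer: 349024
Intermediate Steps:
R(s) = 13
U = -348855
g(R(22)) - U = 13**2 - 1*(-348855) = 169 + 348855 = 349024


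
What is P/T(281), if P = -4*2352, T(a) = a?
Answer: -9408/281 ≈ -33.480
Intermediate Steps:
P = -9408
P/T(281) = -9408/281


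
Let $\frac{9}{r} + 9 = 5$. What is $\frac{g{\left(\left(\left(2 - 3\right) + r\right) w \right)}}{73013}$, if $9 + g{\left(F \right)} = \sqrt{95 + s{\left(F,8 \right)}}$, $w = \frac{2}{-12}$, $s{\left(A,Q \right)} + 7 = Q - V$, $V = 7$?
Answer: $- \frac{9}{73013} + \frac{\sqrt{89}}{73013} \approx 5.9439 \cdot 10^{-6}$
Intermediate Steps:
$r = - \frac{9}{4}$ ($r = \frac{9}{-9 + 5} = \frac{9}{-4} = 9 \left(- \frac{1}{4}\right) = - \frac{9}{4} \approx -2.25$)
$s{\left(A,Q \right)} = -14 + Q$ ($s{\left(A,Q \right)} = -7 + \left(Q - 7\right) = -7 + \left(-7 + Q\right) = -14 + Q$)
$w = - \frac{1}{6}$ ($w = 2 \left(- \frac{1}{12}\right) = - \frac{1}{6} \approx -0.16667$)
$g{\left(F \right)} = -9 + \sqrt{89}$ ($g{\left(F \right)} = -9 + \sqrt{95 + \left(-14 + 8\right)} = -9 + \sqrt{95 - 6} = -9 + \sqrt{89}$)
$\frac{g{\left(\left(\left(2 - 3\right) + r\right) w \right)}}{73013} = \frac{-9 + \sqrt{89}}{73013} = \left(-9 + \sqrt{89}\right) \frac{1}{73013} = - \frac{9}{73013} + \frac{\sqrt{89}}{73013}$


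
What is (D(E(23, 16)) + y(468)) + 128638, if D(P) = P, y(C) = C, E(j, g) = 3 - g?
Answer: 129093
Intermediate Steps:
(D(E(23, 16)) + y(468)) + 128638 = ((3 - 1*16) + 468) + 128638 = ((3 - 16) + 468) + 128638 = (-13 + 468) + 128638 = 455 + 128638 = 129093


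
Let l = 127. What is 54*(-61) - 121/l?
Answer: -418459/127 ≈ -3295.0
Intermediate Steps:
54*(-61) - 121/l = 54*(-61) - 121/127 = -3294 - 121*1/127 = -3294 - 121/127 = -418459/127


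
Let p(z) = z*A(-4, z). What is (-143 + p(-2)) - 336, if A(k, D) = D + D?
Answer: -471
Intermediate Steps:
A(k, D) = 2*D
p(z) = 2*z² (p(z) = z*(2*z) = 2*z²)
(-143 + p(-2)) - 336 = (-143 + 2*(-2)²) - 336 = (-143 + 2*4) - 336 = (-143 + 8) - 336 = -135 - 336 = -471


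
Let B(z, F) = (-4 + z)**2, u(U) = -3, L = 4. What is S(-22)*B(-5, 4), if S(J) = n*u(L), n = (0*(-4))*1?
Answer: 0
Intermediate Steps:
n = 0 (n = 0*1 = 0)
S(J) = 0 (S(J) = 0*(-3) = 0)
S(-22)*B(-5, 4) = 0*(-4 - 5)**2 = 0*(-9)**2 = 0*81 = 0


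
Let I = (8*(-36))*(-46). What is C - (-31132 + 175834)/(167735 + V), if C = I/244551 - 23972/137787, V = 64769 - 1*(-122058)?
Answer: -80861908659817/153170550520923 ≈ -0.52792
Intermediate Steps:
I = 13248 (I = -288*(-46) = 13248)
V = 186827 (V = 64769 + 122058 = 186827)
C = -103512164/863998683 (C = 13248/244551 - 23972/137787 = 13248*(1/244551) - 23972*1/137787 = 4416/81517 - 1844/10599 = -103512164/863998683 ≈ -0.11981)
C - (-31132 + 175834)/(167735 + V) = -103512164/863998683 - (-31132 + 175834)/(167735 + 186827) = -103512164/863998683 - 144702/354562 = -103512164/863998683 - 1*72351/177281 = -103512164/863998683 - 72351/177281 = -80861908659817/153170550520923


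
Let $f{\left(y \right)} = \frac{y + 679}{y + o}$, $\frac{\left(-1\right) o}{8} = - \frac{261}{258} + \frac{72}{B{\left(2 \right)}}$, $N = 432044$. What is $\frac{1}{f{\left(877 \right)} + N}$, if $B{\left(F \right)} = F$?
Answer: $\frac{25675}{11092796608} \approx 2.3146 \cdot 10^{-6}$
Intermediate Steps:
$o = - \frac{12036}{43}$ ($o = - 8 \left(- \frac{261}{258} + \frac{72}{2}\right) = - 8 \left(\left(-261\right) \frac{1}{258} + 72 \cdot \frac{1}{2}\right) = - 8 \left(- \frac{87}{86} + 36\right) = \left(-8\right) \frac{3009}{86} = - \frac{12036}{43} \approx -279.91$)
$f{\left(y \right)} = \frac{679 + y}{- \frac{12036}{43} + y}$ ($f{\left(y \right)} = \frac{y + 679}{y - \frac{12036}{43}} = \frac{679 + y}{- \frac{12036}{43} + y}$)
$\frac{1}{f{\left(877 \right)} + N} = \frac{1}{\frac{43 \left(679 + 877\right)}{-12036 + 43 \cdot 877} + 432044} = \frac{1}{43 \frac{1}{-12036 + 37711} \cdot 1556 + 432044} = \frac{1}{43 \cdot \frac{1}{25675} \cdot 1556 + 432044} = \frac{1}{\frac{66908}{25675} + 432044} = \frac{1}{\frac{11092796608}{25675}} = \frac{25675}{11092796608}$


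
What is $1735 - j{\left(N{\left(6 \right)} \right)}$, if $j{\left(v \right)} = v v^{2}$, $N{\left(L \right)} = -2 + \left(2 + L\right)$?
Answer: $1519$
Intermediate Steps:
$N{\left(L \right)} = L$
$j{\left(v \right)} = v^{3}$
$1735 - j{\left(N{\left(6 \right)} \right)} = 1735 - 6^{3} = 1735 - 216 = 1519$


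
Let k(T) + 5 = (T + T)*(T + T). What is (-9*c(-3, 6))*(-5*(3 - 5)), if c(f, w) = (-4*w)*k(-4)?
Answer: 127440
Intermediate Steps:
k(T) = -5 + 4*T² (k(T) = -5 + (T + T)*(T + T) = -5 + (2*T)*(2*T) = -5 + 4*T²)
c(f, w) = -236*w (c(f, w) = (-4*w)*(-5 + 4*(-4)²) = (-4*w)*(-5 + 4*16) = (-4*w)*(-5 + 64) = -4*w*59 = -236*w)
(-9*c(-3, 6))*(-5*(3 - 5)) = (-(-2124)*6)*(-5*(3 - 5)) = (-9*(-1416))*(-5*(-2)) = 12744*10 = 127440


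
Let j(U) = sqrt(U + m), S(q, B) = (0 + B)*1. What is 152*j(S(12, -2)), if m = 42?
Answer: 304*sqrt(10) ≈ 961.33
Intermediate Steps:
S(q, B) = B (S(q, B) = B*1 = B)
j(U) = sqrt(42 + U) (j(U) = sqrt(U + 42) = sqrt(42 + U))
152*j(S(12, -2)) = 152*sqrt(42 - 2) = 152*sqrt(40) = 152*(2*sqrt(10)) = 304*sqrt(10)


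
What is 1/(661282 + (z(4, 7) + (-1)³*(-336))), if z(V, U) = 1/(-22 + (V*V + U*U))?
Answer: 43/28449575 ≈ 1.5114e-6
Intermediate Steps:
z(V, U) = 1/(-22 + U² + V²) (z(V, U) = 1/(-22 + (V² + U²)) = 1/(-22 + (U² + V²)) = 1/(-22 + U² + V²))
1/(661282 + (z(4, 7) + (-1)³*(-336))) = 1/(661282 + (1/(-22 + 7² + 4²) + (-1)³*(-336))) = 1/(661282 + (1/(-22 + 49 + 16) - 1*(-336))) = 1/(661282 + (1/43 + 336)) = 1/(661282 + 14449/43) = 1/(28449575/43) = 43/28449575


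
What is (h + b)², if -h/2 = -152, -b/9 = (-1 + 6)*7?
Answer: 121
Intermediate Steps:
b = -315 (b = -9*(-1 + 6)*7 = -45*7 = -9*35 = -315)
h = 304 (h = -2*(-152) = 304)
(h + b)² = (304 - 315)² = (-11)² = 121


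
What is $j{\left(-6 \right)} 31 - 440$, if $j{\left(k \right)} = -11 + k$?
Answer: $-967$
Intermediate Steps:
$j{\left(-6 \right)} 31 - 440 = \left(-11 - 6\right) 31 - 440 = \left(-17\right) 31 - 440 = -527 - 440 = -967$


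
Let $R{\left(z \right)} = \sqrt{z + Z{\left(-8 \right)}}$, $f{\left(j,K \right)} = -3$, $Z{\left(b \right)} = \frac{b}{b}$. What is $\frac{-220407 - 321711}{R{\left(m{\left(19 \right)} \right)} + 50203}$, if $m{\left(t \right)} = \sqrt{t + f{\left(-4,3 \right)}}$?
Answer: $- \frac{13607974977}{1260170602} + \frac{271059 \sqrt{5}}{1260170602} \approx -10.798$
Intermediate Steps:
$Z{\left(b \right)} = 1$
$m{\left(t \right)} = \sqrt{-3 + t}$ ($m{\left(t \right)} = \sqrt{t - 3} = \sqrt{-3 + t}$)
$R{\left(z \right)} = \sqrt{1 + z}$ ($R{\left(z \right)} = \sqrt{z + 1} = \sqrt{1 + z}$)
$\frac{-220407 - 321711}{R{\left(m{\left(19 \right)} \right)} + 50203} = \frac{-220407 - 321711}{\sqrt{1 + \sqrt{-3 + 19}} + 50203} = - \frac{542118}{\sqrt{1 + \sqrt{16}} + 50203} = - \frac{542118}{\sqrt{1 + 4} + 50203} = - \frac{542118}{\sqrt{5} + 50203} = - \frac{542118}{50203 + \sqrt{5}}$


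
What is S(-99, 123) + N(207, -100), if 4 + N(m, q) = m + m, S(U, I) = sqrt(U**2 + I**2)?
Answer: 410 + 3*sqrt(2770) ≈ 567.89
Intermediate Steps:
S(U, I) = sqrt(I**2 + U**2)
N(m, q) = -4 + 2*m (N(m, q) = -4 + (m + m) = -4 + 2*m)
S(-99, 123) + N(207, -100) = sqrt(123**2 + (-99)**2) + (-4 + 2*207) = sqrt(15129 + 9801) + (-4 + 414) = sqrt(24930) + 410 = 3*sqrt(2770) + 410 = 410 + 3*sqrt(2770)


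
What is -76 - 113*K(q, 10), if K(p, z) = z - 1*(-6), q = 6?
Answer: -1884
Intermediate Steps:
K(p, z) = 6 + z (K(p, z) = z + 6 = 6 + z)
-76 - 113*K(q, 10) = -76 - 113*(6 + 10) = -76 - 113*16 = -76 - 1808 = -1884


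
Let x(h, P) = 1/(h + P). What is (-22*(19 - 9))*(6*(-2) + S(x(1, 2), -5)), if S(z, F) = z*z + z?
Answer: 22880/9 ≈ 2542.2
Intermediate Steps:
x(h, P) = 1/(P + h)
S(z, F) = z + z² (S(z, F) = z² + z = z + z²)
(-22*(19 - 9))*(6*(-2) + S(x(1, 2), -5)) = (-22*(19 - 9))*(6*(-2) + (1 + 1/(2 + 1))/(2 + 1)) = (-22*10)*(-12 + (1 + 1/3)/3) = -220*(-12 + (1 + ⅓)/3) = -220*(-12 + (⅓)*(4/3)) = -220*(-12 + 4/9) = -220*(-104/9) = 22880/9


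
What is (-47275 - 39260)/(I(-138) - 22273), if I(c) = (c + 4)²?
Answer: 28845/1439 ≈ 20.045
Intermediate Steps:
I(c) = (4 + c)²
(-47275 - 39260)/(I(-138) - 22273) = (-47275 - 39260)/((4 - 138)² - 22273) = -86535/((-134)² - 22273) = -86535/(17956 - 22273) = -86535/(-4317) = -86535*(-1/4317) = 28845/1439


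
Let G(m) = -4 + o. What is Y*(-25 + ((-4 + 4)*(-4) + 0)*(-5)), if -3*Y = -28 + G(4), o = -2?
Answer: -850/3 ≈ -283.33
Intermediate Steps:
G(m) = -6 (G(m) = -4 - 2 = -6)
Y = 34/3 (Y = -(-28 - 6)/3 = -⅓*(-34) = 34/3 ≈ 11.333)
Y*(-25 + ((-4 + 4)*(-4) + 0)*(-5)) = 34*(-25 + ((-4 + 4)*(-4) + 0)*(-5))/3 = 34*(-25 + (0*(-4) + 0)*(-5))/3 = 34*(-25 + (0 + 0)*(-5))/3 = 34*(-25 + 0*(-5))/3 = 34*(-25 + 0)/3 = (34/3)*(-25) = -850/3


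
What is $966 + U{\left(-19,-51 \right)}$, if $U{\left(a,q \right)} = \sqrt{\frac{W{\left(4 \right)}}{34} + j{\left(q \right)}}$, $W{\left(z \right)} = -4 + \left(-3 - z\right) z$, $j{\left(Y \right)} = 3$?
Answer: $966 + \frac{\sqrt{595}}{17} \approx 967.43$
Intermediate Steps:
$W{\left(z \right)} = -4 + z \left(-3 - z\right)$
$U{\left(a,q \right)} = \frac{\sqrt{595}}{17}$ ($U{\left(a,q \right)} = \sqrt{\frac{-4 - 4^{2} - 12}{34} + 3} = \sqrt{\left(-4 - 16 - 12\right) \frac{1}{34} + 3} = \sqrt{\left(-32\right) \frac{1}{34} + 3} = \sqrt{- \frac{16}{17} + 3} = \sqrt{\frac{35}{17}} = \frac{\sqrt{595}}{17}$)
$966 + U{\left(-19,-51 \right)} = 966 + \frac{\sqrt{595}}{17}$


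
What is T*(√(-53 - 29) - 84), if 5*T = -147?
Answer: 12348/5 - 147*I*√82/5 ≈ 2469.6 - 266.23*I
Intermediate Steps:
T = -147/5 (T = (⅕)*(-147) = -147/5 ≈ -29.400)
T*(√(-53 - 29) - 84) = -147*(√(-53 - 29) - 84)/5 = -147*(√(-82) - 84)/5 = -147*(I*√82 - 84)/5 = -147*(-84 + I*√82)/5 = 12348/5 - 147*I*√82/5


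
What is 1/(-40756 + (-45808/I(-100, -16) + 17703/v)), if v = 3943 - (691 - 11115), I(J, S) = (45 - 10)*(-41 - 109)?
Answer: -1795875/73174799017 ≈ -2.4542e-5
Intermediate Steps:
I(J, S) = -5250 (I(J, S) = 35*(-150) = -5250)
v = 14367 (v = 3943 - 1*(-10424) = 3943 + 10424 = 14367)
1/(-40756 + (-45808/I(-100, -16) + 17703/v)) = 1/(-40756 + (-45808/(-5250) + 17703/14367)) = 1/(-40756 + (-45808*(-1/5250) + 17703*(1/14367))) = 1/(-40756 + (3272/375 + 5901/4789)) = 1/(-40756 + 17882483/1795875) = 1/(-73174799017/1795875) = -1795875/73174799017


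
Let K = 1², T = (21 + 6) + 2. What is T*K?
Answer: 29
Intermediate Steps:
T = 29 (T = 27 + 2 = 29)
K = 1
T*K = 29*1 = 29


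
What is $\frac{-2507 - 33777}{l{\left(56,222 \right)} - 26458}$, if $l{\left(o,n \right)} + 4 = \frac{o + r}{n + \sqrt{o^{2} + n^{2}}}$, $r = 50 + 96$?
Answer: $\frac{7457051396}{5441380959} + \frac{36284 \sqrt{13105}}{5441380959} \approx 1.3712$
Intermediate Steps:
$r = 146$
$l{\left(o,n \right)} = -4 + \frac{146 + o}{n + \sqrt{n^{2} + o^{2}}}$ ($l{\left(o,n \right)} = -4 + \frac{o + 146}{n + \sqrt{o^{2} + n^{2}}} = -4 + \frac{146 + o}{n + \sqrt{n^{2} + o^{2}}}$)
$\frac{-2507 - 33777}{l{\left(56,222 \right)} - 26458} = \frac{-2507 - 33777}{\frac{146 + 56 - 888 - 4 \sqrt{222^{2} + 56^{2}}}{222 + \sqrt{222^{2} + 56^{2}}} - 26458} = - \frac{36284}{\frac{146 + 56 - 888 - 4 \sqrt{49284 + 3136}}{222 + \sqrt{49284 + 3136}} - 26458} = - \frac{36284}{\frac{146 + 56 - 888 - 4 \sqrt{52420}}{222 + \sqrt{52420}} - 26458} = - \frac{36284}{\frac{146 + 56 - 888 - 4 \cdot 2 \sqrt{13105}}{222 + 2 \sqrt{13105}} - 26458} = - \frac{36284}{\frac{146 + 56 - 888 - 8 \sqrt{13105}}{222 + 2 \sqrt{13105}} - 26458} = - \frac{36284}{\frac{-686 - 8 \sqrt{13105}}{222 + 2 \sqrt{13105}} - 26458} = - \frac{36284}{-26458 + \frac{-686 - 8 \sqrt{13105}}{222 + 2 \sqrt{13105}}}$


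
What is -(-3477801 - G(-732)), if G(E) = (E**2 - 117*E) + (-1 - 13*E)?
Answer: 4108784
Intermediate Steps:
G(E) = -1 + E**2 - 130*E
-(-3477801 - G(-732)) = -(-3477801 - (-1 + (-732)**2 - 130*(-732))) = -(-3477801 - (-1 + 535824 + 95160)) = -(-3477801 - 1*630983) = -(-3477801 - 630983) = -1*(-4108784) = 4108784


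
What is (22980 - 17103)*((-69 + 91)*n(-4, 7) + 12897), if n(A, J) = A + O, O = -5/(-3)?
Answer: 75493983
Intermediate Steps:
O = 5/3 (O = -5*(-⅓) = 5/3 ≈ 1.6667)
n(A, J) = 5/3 + A (n(A, J) = A + 5/3 = 5/3 + A)
(22980 - 17103)*((-69 + 91)*n(-4, 7) + 12897) = (22980 - 17103)*((-69 + 91)*(5/3 - 4) + 12897) = 5877*(22*(-7/3) + 12897) = 5877*(-154/3 + 12897) = 5877*(38537/3) = 75493983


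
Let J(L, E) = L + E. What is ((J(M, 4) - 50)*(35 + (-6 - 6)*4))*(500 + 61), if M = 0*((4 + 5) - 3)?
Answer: 335478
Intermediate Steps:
M = 0 (M = 0*(9 - 3) = 0*6 = 0)
J(L, E) = E + L
((J(M, 4) - 50)*(35 + (-6 - 6)*4))*(500 + 61) = (((4 + 0) - 50)*(35 + (-6 - 6)*4))*(500 + 61) = ((4 - 50)*(35 - 12*4))*561 = -46*(35 - 48)*561 = -46*(-13)*561 = 598*561 = 335478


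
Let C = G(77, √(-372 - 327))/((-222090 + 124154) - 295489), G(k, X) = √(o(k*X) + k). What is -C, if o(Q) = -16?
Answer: √61/393425 ≈ 1.9852e-5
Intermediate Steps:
G(k, X) = √(-16 + k)
C = -√61/393425 (C = √(-16 + 77)/((-222090 + 124154) - 295489) = √61/(-97936 - 295489) = √61/(-393425) = √61*(-1/393425) = -√61/393425 ≈ -1.9852e-5)
-C = -(-1)*√61/393425 = √61/393425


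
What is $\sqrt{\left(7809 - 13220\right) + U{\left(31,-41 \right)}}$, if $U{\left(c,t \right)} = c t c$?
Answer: $2 i \sqrt{11203} \approx 211.69 i$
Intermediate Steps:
$U{\left(c,t \right)} = t c^{2}$
$\sqrt{\left(7809 - 13220\right) + U{\left(31,-41 \right)}} = \sqrt{\left(7809 - 13220\right) - 41 \cdot 31^{2}} = \sqrt{\left(7809 - 13220\right) - 39401} = \sqrt{-5411 - 39401} = \sqrt{-44812} = 2 i \sqrt{11203}$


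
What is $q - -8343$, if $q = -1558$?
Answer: $6785$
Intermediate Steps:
$q - -8343 = -1558 - -8343 = -1558 + 8343 = 6785$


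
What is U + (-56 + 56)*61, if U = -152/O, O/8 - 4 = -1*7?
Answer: 19/3 ≈ 6.3333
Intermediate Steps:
O = -24 (O = 32 + 8*(-1*7) = 32 + 8*(-7) = 32 - 56 = -24)
U = 19/3 (U = -152/(-24) = -152*(-1/24) = 19/3 ≈ 6.3333)
U + (-56 + 56)*61 = 19/3 + (-56 + 56)*61 = 19/3 + 0*61 = 19/3 + 0 = 19/3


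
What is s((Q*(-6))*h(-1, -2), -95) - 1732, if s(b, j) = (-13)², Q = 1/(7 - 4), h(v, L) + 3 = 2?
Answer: -1563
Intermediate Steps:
h(v, L) = -1 (h(v, L) = -3 + 2 = -1)
Q = ⅓ (Q = 1/3 = ⅓ ≈ 0.33333)
s(b, j) = 169
s((Q*(-6))*h(-1, -2), -95) - 1732 = 169 - 1732 = -1563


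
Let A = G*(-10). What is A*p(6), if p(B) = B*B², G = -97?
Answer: 209520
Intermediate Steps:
p(B) = B³
A = 970 (A = -97*(-10) = 970)
A*p(6) = 970*6³ = 970*216 = 209520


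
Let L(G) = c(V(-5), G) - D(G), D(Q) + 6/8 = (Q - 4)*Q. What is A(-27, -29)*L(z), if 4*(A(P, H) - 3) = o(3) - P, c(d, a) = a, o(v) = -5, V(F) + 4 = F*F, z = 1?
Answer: 323/8 ≈ 40.375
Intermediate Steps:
V(F) = -4 + F² (V(F) = -4 + F*F = -4 + F²)
D(Q) = -¾ + Q*(-4 + Q) (D(Q) = -¾ + (Q - 4)*Q = -¾ + (-4 + Q)*Q = -¾ + Q*(-4 + Q))
A(P, H) = 7/4 - P/4 (A(P, H) = 3 + (-5 - P)/4 = 3 + (-5/4 - P/4) = 7/4 - P/4)
L(G) = ¾ - G² + 5*G (L(G) = G - (-¾ + G² - 4*G) = G + (¾ - G² + 4*G) = ¾ - G² + 5*G)
A(-27, -29)*L(z) = (7/4 - ¼*(-27))*(¾ - 1*1² + 5*1) = (7/4 + 27/4)*(¾ - 1*1 + 5) = 17*(¾ - 1 + 5)/2 = (17/2)*(19/4) = 323/8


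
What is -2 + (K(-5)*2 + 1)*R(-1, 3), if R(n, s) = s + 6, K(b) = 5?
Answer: 97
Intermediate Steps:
R(n, s) = 6 + s
-2 + (K(-5)*2 + 1)*R(-1, 3) = -2 + (5*2 + 1)*(6 + 3) = -2 + (10 + 1)*9 = -2 + 11*9 = -2 + 99 = 97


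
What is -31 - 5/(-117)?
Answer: -3622/117 ≈ -30.957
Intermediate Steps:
-31 - 5/(-117) = -31 - 1/117*(-5) = -31 + 5/117 = -3622/117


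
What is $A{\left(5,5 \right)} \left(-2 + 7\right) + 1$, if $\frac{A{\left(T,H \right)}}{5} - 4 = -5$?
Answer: $-24$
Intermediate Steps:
$A{\left(T,H \right)} = -5$ ($A{\left(T,H \right)} = 20 + 5 \left(-5\right) = 20 - 25 = -5$)
$A{\left(5,5 \right)} \left(-2 + 7\right) + 1 = - 5 \left(-2 + 7\right) + 1 = \left(-5\right) 5 + 1 = -25 + 1 = -24$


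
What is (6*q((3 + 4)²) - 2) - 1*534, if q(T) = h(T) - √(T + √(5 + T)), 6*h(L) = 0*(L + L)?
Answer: -536 - 6*√(49 + 3*√6) ≈ -581.04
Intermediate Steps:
h(L) = 0 (h(L) = (0*(L + L))/6 = (0*(2*L))/6 = (⅙)*0 = 0)
q(T) = -√(T + √(5 + T)) (q(T) = 0 - √(T + √(5 + T)) = -√(T + √(5 + T)))
(6*q((3 + 4)²) - 2) - 1*534 = (6*(-√((3 + 4)² + √(5 + (3 + 4)²))) - 2) - 1*534 = (6*(-√(7² + √(5 + 7²))) - 2) - 534 = (6*(-√(49 + √(5 + 49))) - 2) - 534 = (6*(-√(49 + √54)) - 2) - 534 = (6*(-√(49 + 3*√6)) - 2) - 534 = (-6*√(49 + 3*√6) - 2) - 534 = (-2 - 6*√(49 + 3*√6)) - 534 = -536 - 6*√(49 + 3*√6)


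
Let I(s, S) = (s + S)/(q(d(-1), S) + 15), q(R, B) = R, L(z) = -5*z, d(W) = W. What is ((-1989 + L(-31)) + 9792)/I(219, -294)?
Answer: -111412/75 ≈ -1485.5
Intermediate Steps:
I(s, S) = S/14 + s/14 (I(s, S) = (s + S)/(-1 + 15) = (S + s)/14 = (S + s)*(1/14) = S/14 + s/14)
((-1989 + L(-31)) + 9792)/I(219, -294) = ((-1989 - 5*(-31)) + 9792)/((1/14)*(-294) + (1/14)*219) = ((-1989 + 155) + 9792)/(-21 + 219/14) = (-1834 + 9792)/(-75/14) = 7958*(-14/75) = -111412/75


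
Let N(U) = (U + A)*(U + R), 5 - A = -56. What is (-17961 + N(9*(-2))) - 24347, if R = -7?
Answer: -43383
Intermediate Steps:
A = 61 (A = 5 - 1*(-56) = 5 + 56 = 61)
N(U) = (-7 + U)*(61 + U) (N(U) = (U + 61)*(U - 7) = (61 + U)*(-7 + U) = (-7 + U)*(61 + U))
(-17961 + N(9*(-2))) - 24347 = (-17961 + (-427 + (9*(-2))**2 + 54*(9*(-2)))) - 24347 = (-17961 + (-427 + (-18)**2 + 54*(-18))) - 24347 = (-17961 + (-427 + 324 - 972)) - 24347 = (-17961 - 1075) - 24347 = -19036 - 24347 = -43383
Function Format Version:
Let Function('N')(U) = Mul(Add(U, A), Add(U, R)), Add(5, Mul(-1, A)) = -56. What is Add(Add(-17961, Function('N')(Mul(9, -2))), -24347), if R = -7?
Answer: -43383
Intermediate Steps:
A = 61 (A = Add(5, Mul(-1, -56)) = Add(5, 56) = 61)
Function('N')(U) = Mul(Add(-7, U), Add(61, U)) (Function('N')(U) = Mul(Add(U, 61), Add(U, -7)) = Mul(Add(61, U), Add(-7, U)) = Mul(Add(-7, U), Add(61, U)))
Add(Add(-17961, Function('N')(Mul(9, -2))), -24347) = Add(Add(-17961, Add(-427, Pow(Mul(9, -2), 2), Mul(54, Mul(9, -2)))), -24347) = Add(Add(-17961, Add(-427, Pow(-18, 2), Mul(54, -18))), -24347) = Add(Add(-17961, Add(-427, 324, -972)), -24347) = Add(Add(-17961, -1075), -24347) = Add(-19036, -24347) = -43383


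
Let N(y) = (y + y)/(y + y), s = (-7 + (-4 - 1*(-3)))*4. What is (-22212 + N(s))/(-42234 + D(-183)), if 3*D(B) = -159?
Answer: 3173/6041 ≈ 0.52524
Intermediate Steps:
D(B) = -53 (D(B) = (⅓)*(-159) = -53)
s = -32 (s = (-7 + (-4 + 3))*4 = (-7 - 1)*4 = -8*4 = -32)
N(y) = 1 (N(y) = (2*y)/((2*y)) = (2*y)*(1/(2*y)) = 1)
(-22212 + N(s))/(-42234 + D(-183)) = (-22212 + 1)/(-42234 - 53) = -22211/(-42287) = -22211*(-1/42287) = 3173/6041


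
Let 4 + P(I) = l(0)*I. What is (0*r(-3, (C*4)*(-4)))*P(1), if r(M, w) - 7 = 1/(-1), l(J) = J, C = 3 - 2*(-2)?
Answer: 0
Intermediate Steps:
C = 7 (C = 3 + 4 = 7)
r(M, w) = 6 (r(M, w) = 7 + 1/(-1) = 7 - 1 = 6)
P(I) = -4 (P(I) = -4 + 0*I = -4 + 0 = -4)
(0*r(-3, (C*4)*(-4)))*P(1) = (0*6)*(-4) = 0*(-4) = 0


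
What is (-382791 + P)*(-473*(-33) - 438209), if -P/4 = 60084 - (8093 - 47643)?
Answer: 330188790200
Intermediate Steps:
P = -398536 (P = -4*(60084 - (8093 - 47643)) = -4*(60084 - 1*(-39550)) = -4*(60084 + 39550) = -4*99634 = -398536)
(-382791 + P)*(-473*(-33) - 438209) = (-382791 - 398536)*(-473*(-33) - 438209) = -781327*(15609 - 438209) = -781327*(-422600) = 330188790200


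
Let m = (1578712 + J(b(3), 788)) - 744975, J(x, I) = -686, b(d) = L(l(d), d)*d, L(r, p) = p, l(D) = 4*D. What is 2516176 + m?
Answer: 3349227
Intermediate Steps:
b(d) = d**2 (b(d) = d*d = d**2)
m = 833051 (m = (1578712 - 686) - 744975 = 1578026 - 744975 = 833051)
2516176 + m = 2516176 + 833051 = 3349227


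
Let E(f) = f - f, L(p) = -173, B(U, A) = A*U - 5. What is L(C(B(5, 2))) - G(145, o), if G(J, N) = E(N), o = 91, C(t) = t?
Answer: -173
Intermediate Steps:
B(U, A) = -5 + A*U
E(f) = 0
G(J, N) = 0
L(C(B(5, 2))) - G(145, o) = -173 - 1*0 = -173 + 0 = -173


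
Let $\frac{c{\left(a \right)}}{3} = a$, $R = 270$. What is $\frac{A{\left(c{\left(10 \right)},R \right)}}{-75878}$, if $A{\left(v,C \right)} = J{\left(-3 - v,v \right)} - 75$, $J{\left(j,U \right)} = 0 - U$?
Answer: $\frac{105}{75878} \approx 0.0013838$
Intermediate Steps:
$c{\left(a \right)} = 3 a$
$J{\left(j,U \right)} = - U$
$A{\left(v,C \right)} = -75 - v$ ($A{\left(v,C \right)} = - v - 75 = -75 - v$)
$\frac{A{\left(c{\left(10 \right)},R \right)}}{-75878} = \frac{-75 - 3 \cdot 10}{-75878} = \left(-75 - 30\right) \left(- \frac{1}{75878}\right) = \left(-105\right) \left(- \frac{1}{75878}\right) = \frac{105}{75878}$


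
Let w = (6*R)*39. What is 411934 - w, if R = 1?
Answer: 411700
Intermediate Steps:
w = 234 (w = (6*1)*39 = 6*39 = 234)
411934 - w = 411934 - 1*234 = 411934 - 234 = 411700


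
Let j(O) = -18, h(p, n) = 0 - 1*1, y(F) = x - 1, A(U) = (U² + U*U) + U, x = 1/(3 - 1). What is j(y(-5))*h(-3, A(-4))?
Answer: 18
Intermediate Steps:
x = ½ (x = 1/2 = ½ ≈ 0.50000)
A(U) = U + 2*U² (A(U) = (U² + U²) + U = 2*U² + U = U + 2*U²)
y(F) = -½ (y(F) = ½ - 1 = -½)
h(p, n) = -1 (h(p, n) = 0 - 1 = -1)
j(y(-5))*h(-3, A(-4)) = -18*(-1) = 18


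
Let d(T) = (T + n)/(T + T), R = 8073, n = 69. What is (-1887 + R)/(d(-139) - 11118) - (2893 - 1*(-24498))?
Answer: -42330007351/1545367 ≈ -27392.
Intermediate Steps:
d(T) = (69 + T)/(2*T) (d(T) = (T + 69)/(T + T) = (69 + T)/((2*T)) = (69 + T)*(1/(2*T)) = (69 + T)/(2*T))
(-1887 + R)/(d(-139) - 11118) - (2893 - 1*(-24498)) = (-1887 + 8073)/((1/2)*(69 - 139)/(-139) - 11118) - (2893 - 1*(-24498)) = 6186/((1/2)*(-1/139)*(-70) - 11118) - (2893 + 24498) = 6186/(35/139 - 11118) - 1*27391 = 6186/(-1545367/139) - 27391 = 6186*(-139/1545367) - 27391 = -859854/1545367 - 27391 = -42330007351/1545367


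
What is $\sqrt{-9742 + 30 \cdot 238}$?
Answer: $i \sqrt{2602} \approx 51.01 i$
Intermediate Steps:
$\sqrt{-9742 + 30 \cdot 238} = \sqrt{-9742 + 7140} = \sqrt{-2602} = i \sqrt{2602}$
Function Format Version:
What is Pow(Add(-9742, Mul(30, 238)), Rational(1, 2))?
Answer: Mul(I, Pow(2602, Rational(1, 2))) ≈ Mul(51.010, I)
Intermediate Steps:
Pow(Add(-9742, Mul(30, 238)), Rational(1, 2)) = Pow(Add(-9742, 7140), Rational(1, 2)) = Pow(-2602, Rational(1, 2)) = Mul(I, Pow(2602, Rational(1, 2)))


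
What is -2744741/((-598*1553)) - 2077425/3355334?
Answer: 1820057666386/779019638449 ≈ 2.3363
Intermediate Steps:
-2744741/((-598*1553)) - 2077425/3355334 = -2744741/(-928694) - 2077425*1/3355334 = -2744741*(-1/928694) - 2077425/3355334 = 2744741/928694 - 2077425/3355334 = 1820057666386/779019638449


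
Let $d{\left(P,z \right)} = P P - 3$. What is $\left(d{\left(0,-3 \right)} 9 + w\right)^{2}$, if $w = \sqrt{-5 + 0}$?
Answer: $\left(27 - i \sqrt{5}\right)^{2} \approx 724.0 - 120.75 i$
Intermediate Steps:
$w = i \sqrt{5}$ ($w = \sqrt{-5} = i \sqrt{5} \approx 2.2361 i$)
$d{\left(P,z \right)} = -3 + P^{2}$ ($d{\left(P,z \right)} = P^{2} - 3 = -3 + P^{2}$)
$\left(d{\left(0,-3 \right)} 9 + w\right)^{2} = \left(\left(-3 + 0^{2}\right) 9 + i \sqrt{5}\right)^{2} = \left(\left(-3 + 0\right) 9 + i \sqrt{5}\right)^{2} = \left(\left(-3\right) 9 + i \sqrt{5}\right)^{2} = \left(-27 + i \sqrt{5}\right)^{2}$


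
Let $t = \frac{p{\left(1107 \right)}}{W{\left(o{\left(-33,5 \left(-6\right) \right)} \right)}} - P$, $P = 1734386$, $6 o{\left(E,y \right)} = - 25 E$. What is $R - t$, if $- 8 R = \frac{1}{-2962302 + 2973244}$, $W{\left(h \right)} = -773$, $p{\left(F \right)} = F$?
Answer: $\frac{117357894470187}{67665328} \approx 1.7344 \cdot 10^{6}$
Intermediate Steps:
$o{\left(E,y \right)} = - \frac{25 E}{6}$ ($o{\left(E,y \right)} = \frac{\left(-25\right) E}{6} = - \frac{25 E}{6}$)
$R = - \frac{1}{87536}$ ($R = - \frac{1}{8 \left(-2962302 + 2973244\right)} = - \frac{1}{8 \cdot 10942} = \left(- \frac{1}{8}\right) \frac{1}{10942} = - \frac{1}{87536} \approx -1.1424 \cdot 10^{-5}$)
$t = - \frac{1340681485}{773}$ ($t = \frac{1107}{-773} - 1734386 = 1107 \left(- \frac{1}{773}\right) - 1734386 = - \frac{1107}{773} - 1734386 = - \frac{1340681485}{773} \approx -1.7344 \cdot 10^{6}$)
$R - t = - \frac{1}{87536} - - \frac{1340681485}{773} = - \frac{1}{87536} + \frac{1340681485}{773} = \frac{117357894470187}{67665328}$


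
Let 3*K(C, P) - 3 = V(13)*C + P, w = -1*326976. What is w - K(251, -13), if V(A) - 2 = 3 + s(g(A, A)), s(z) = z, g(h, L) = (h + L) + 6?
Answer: -990205/3 ≈ -3.3007e+5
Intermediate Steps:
g(h, L) = 6 + L + h (g(h, L) = (L + h) + 6 = 6 + L + h)
V(A) = 11 + 2*A (V(A) = 2 + (3 + (6 + A + A)) = 2 + (3 + (6 + 2*A)) = 2 + (9 + 2*A) = 11 + 2*A)
w = -326976
K(C, P) = 1 + P/3 + 37*C/3 (K(C, P) = 1 + ((11 + 2*13)*C + P)/3 = 1 + ((11 + 26)*C + P)/3 = 1 + (37*C + P)/3 = 1 + (P + 37*C)/3 = 1 + (P/3 + 37*C/3) = 1 + P/3 + 37*C/3)
w - K(251, -13) = -326976 - (1 + (⅓)*(-13) + (37/3)*251) = -326976 - (1 - 13/3 + 9287/3) = -326976 - 1*9277/3 = -326976 - 9277/3 = -990205/3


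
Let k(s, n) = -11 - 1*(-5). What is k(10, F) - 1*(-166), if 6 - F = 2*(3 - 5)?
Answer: 160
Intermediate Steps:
F = 10 (F = 6 - 2*(3 - 5) = 6 - 2*(-2) = 6 - 1*(-4) = 6 + 4 = 10)
k(s, n) = -6 (k(s, n) = -11 + 5 = -6)
k(10, F) - 1*(-166) = -6 - 1*(-166) = -6 + 166 = 160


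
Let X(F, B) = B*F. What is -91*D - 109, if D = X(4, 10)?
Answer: -3749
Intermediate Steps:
D = 40 (D = 10*4 = 40)
-91*D - 109 = -91*40 - 109 = -3640 - 109 = -3749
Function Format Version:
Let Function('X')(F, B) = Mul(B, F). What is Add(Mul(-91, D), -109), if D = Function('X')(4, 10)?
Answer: -3749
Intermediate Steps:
D = 40 (D = Mul(10, 4) = 40)
Add(Mul(-91, D), -109) = Add(Mul(-91, 40), -109) = Add(-3640, -109) = -3749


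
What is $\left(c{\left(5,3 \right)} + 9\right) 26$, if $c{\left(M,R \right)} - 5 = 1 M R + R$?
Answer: $832$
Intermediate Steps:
$c{\left(M,R \right)} = 5 + R + M R$ ($c{\left(M,R \right)} = 5 + \left(1 M R + R\right) = 5 + \left(M R + R\right) = 5 + \left(R + M R\right) = 5 + R + M R$)
$\left(c{\left(5,3 \right)} + 9\right) 26 = \left(\left(5 + 3 + 5 \cdot 3\right) + 9\right) 26 = \left(\left(5 + 3 + 15\right) + 9\right) 26 = \left(23 + 9\right) 26 = 32 \cdot 26 = 832$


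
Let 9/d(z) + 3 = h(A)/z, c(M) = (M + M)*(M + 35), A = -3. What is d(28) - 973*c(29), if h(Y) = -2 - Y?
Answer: -299777660/83 ≈ -3.6118e+6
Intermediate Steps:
c(M) = 2*M*(35 + M) (c(M) = (2*M)*(35 + M) = 2*M*(35 + M))
d(z) = 9/(-3 + 1/z) (d(z) = 9/(-3 + (-2 - 1*(-3))/z) = 9/(-3 + (-2 + 3)/z) = 9/(-3 + 1/z))
d(28) - 973*c(29) = -9*28/(-1 + 3*28) - 1946*29*(35 + 29) = -9*28/(-1 + 84) - 1946*29*64 = -9*28/83 - 973*3712 = -9*28*1/83 - 3611776 = -252/83 - 3611776 = -299777660/83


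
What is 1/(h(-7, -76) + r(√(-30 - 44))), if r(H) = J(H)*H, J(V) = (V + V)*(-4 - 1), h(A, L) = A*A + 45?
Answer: 1/834 ≈ 0.0011990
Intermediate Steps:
h(A, L) = 45 + A² (h(A, L) = A² + 45 = 45 + A²)
J(V) = -10*V (J(V) = (2*V)*(-5) = -10*V)
r(H) = -10*H² (r(H) = (-10*H)*H = -10*H²)
1/(h(-7, -76) + r(√(-30 - 44))) = 1/((45 + (-7)²) - 10*(√(-30 - 44))²) = 1/((45 + 49) - 10*(√(-74))²) = 1/(94 - 10*(I*√74)²) = 1/(94 - 10*(-74)) = 1/(94 + 740) = 1/834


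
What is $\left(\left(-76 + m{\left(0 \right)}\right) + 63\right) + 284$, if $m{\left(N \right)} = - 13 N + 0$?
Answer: $271$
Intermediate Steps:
$m{\left(N \right)} = - 13 N$
$\left(\left(-76 + m{\left(0 \right)}\right) + 63\right) + 284 = \left(\left(-76 - 0\right) + 63\right) + 284 = \left(\left(-76 + 0\right) + 63\right) + 284 = \left(-76 + 63\right) + 284 = -13 + 284 = 271$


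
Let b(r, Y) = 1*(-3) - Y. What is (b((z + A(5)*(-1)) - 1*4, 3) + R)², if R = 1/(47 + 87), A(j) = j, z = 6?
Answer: 644809/17956 ≈ 35.911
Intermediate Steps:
b(r, Y) = -3 - Y
R = 1/134 ≈ 0.0074627
(b((z + A(5)*(-1)) - 1*4, 3) + R)² = ((-3 - 1*3) + 1/134)² = ((-3 - 3) + 1/134)² = (-6 + 1/134)² = (-803/134)² = 644809/17956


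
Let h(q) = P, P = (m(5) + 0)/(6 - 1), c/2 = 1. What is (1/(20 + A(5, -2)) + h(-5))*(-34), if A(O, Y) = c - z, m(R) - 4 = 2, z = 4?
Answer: -1921/45 ≈ -42.689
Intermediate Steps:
c = 2 (c = 2*1 = 2)
m(R) = 6 (m(R) = 4 + 2 = 6)
A(O, Y) = -2 (A(O, Y) = 2 - 1*4 = 2 - 4 = -2)
P = 6/5 (P = (6 + 0)/(6 - 1) = 6/5 ≈ 1.2000)
h(q) = 6/5
(1/(20 + A(5, -2)) + h(-5))*(-34) = (1/(20 - 2) + 6/5)*(-34) = (1/18 + 6/5)*(-34) = (113/90)*(-34) = -1921/45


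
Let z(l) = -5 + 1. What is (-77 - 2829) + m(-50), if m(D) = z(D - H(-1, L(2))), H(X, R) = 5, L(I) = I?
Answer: -2910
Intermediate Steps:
z(l) = -4
m(D) = -4
(-77 - 2829) + m(-50) = (-77 - 2829) - 4 = -2906 - 4 = -2910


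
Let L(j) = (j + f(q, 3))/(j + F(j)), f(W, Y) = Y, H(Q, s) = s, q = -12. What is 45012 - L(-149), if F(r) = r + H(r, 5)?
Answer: 13188370/293 ≈ 45012.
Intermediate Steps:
F(r) = 5 + r (F(r) = r + 5 = 5 + r)
L(j) = (3 + j)/(5 + 2*j) (L(j) = (j + 3)/(j + (5 + j)) = (3 + j)/(5 + 2*j))
45012 - L(-149) = 45012 - (3 - 149)/(5 + 2*(-149)) = 45012 - (-146)/(5 - 298) = 45012 - (-146)/(-293) = 45012 - (-1)*(-146)/293 = 45012 - 1*146/293 = 45012 - 146/293 = 13188370/293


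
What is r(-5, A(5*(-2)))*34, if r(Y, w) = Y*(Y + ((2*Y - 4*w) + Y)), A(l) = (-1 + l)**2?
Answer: 85680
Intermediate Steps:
r(Y, w) = Y*(-4*w + 4*Y) (r(Y, w) = Y*(Y + ((-4*w + 2*Y) + Y)) = Y*(Y + (-4*w + 3*Y)) = Y*(-4*w + 4*Y))
r(-5, A(5*(-2)))*34 = (4*(-5)*(-5 - (-1 + 5*(-2))**2))*34 = (4*(-5)*(-5 - (-1 - 10)**2))*34 = (4*(-5)*(-5 - 1*(-11)**2))*34 = (4*(-5)*(-5 - 1*121))*34 = (4*(-5)*(-5 - 121))*34 = (4*(-5)*(-126))*34 = 2520*34 = 85680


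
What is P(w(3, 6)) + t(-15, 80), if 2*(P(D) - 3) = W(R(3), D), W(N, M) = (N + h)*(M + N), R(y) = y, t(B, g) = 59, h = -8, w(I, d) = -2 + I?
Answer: 52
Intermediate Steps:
W(N, M) = (-8 + N)*(M + N) (W(N, M) = (N - 8)*(M + N) = (-8 + N)*(M + N))
P(D) = -9/2 - 5*D/2 (P(D) = 3 + (3² - 8*D - 8*3 + D*3)/2 = 3 + (9 - 8*D - 24 + 3*D)/2 = 3 + (-15 - 5*D)/2 = 3 + (-15/2 - 5*D/2) = -9/2 - 5*D/2)
P(w(3, 6)) + t(-15, 80) = (-9/2 - 5*(-2 + 3)/2) + 59 = (-9/2 - 5/2*1) + 59 = (-9/2 - 5/2) + 59 = -7 + 59 = 52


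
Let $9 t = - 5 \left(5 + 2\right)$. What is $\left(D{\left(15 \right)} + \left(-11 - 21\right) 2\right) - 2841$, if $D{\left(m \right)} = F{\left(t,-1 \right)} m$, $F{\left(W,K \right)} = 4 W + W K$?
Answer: $-3080$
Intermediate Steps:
$t = - \frac{35}{9}$ ($t = \frac{\left(-5\right) \left(5 + 2\right)}{9} = \frac{\left(-5\right) 7}{9} = \frac{1}{9} \left(-35\right) = - \frac{35}{9} \approx -3.8889$)
$F{\left(W,K \right)} = 4 W + K W$
$D{\left(m \right)} = - \frac{35 m}{3}$ ($D{\left(m \right)} = - \frac{35 \left(4 - 1\right)}{9} m = \left(- \frac{35}{9}\right) 3 m = - \frac{35 m}{3}$)
$\left(D{\left(15 \right)} + \left(-11 - 21\right) 2\right) - 2841 = \left(\left(- \frac{35}{3}\right) 15 + \left(-11 - 21\right) 2\right) - 2841 = \left(-175 - 64\right) - 2841 = -239 - 2841 = -3080$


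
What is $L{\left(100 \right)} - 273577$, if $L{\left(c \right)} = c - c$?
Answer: $-273577$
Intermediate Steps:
$L{\left(c \right)} = 0$
$L{\left(100 \right)} - 273577 = 0 - 273577 = -273577$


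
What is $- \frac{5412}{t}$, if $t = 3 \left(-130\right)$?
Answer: $\frac{902}{65} \approx 13.877$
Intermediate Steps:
$t = -390$
$- \frac{5412}{t} = - \frac{5412}{-390} = \left(-5412\right) \left(- \frac{1}{390}\right) = \frac{902}{65}$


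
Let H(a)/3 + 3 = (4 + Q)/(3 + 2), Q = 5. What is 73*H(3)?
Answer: -1314/5 ≈ -262.80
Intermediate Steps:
H(a) = -18/5 (H(a) = -9 + 3*((4 + 5)/(3 + 2)) = -9 + 3*(9/5) = -9 + 27/5 = -18/5)
73*H(3) = 73*(-18/5) = -1314/5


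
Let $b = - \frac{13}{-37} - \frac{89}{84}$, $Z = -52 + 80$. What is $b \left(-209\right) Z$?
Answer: $\frac{460009}{111} \approx 4144.2$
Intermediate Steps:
$Z = 28$
$b = - \frac{2201}{3108}$ ($b = \left(-13\right) \left(- \frac{1}{37}\right) - \frac{89}{84} = \frac{13}{37} - \frac{89}{84} = - \frac{2201}{3108} \approx -0.70817$)
$b \left(-209\right) Z = \left(- \frac{2201}{3108}\right) \left(-209\right) 28 = \frac{460009}{3108} \cdot 28 = \frac{460009}{111}$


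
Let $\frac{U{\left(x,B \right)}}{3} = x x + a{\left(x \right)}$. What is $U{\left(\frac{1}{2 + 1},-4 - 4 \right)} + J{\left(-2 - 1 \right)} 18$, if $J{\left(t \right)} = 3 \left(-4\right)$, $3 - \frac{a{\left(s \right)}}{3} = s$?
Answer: $- \frac{575}{3} \approx -191.67$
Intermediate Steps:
$a{\left(s \right)} = 9 - 3 s$
$J{\left(t \right)} = -12$
$U{\left(x,B \right)} = 27 - 9 x + 3 x^{2}$ ($U{\left(x,B \right)} = 3 \left(x x - \left(-9 + 3 x\right)\right) = 3 \left(x^{2} - \left(-9 + 3 x\right)\right) = 3 \left(9 + x^{2} - 3 x\right) = 27 - 9 x + 3 x^{2}$)
$U{\left(\frac{1}{2 + 1},-4 - 4 \right)} + J{\left(-2 - 1 \right)} 18 = \left(27 - \frac{9}{2 + 1} + 3 \left(\frac{1}{2 + 1}\right)^{2}\right) - 216 = \left(27 - \frac{9}{3} + 3 \left(\frac{1}{3}\right)^{2}\right) - 216 = \left(27 - 3 + \frac{3}{9}\right) - 216 = \left(27 - 3 + 3 \cdot \frac{1}{9}\right) - 216 = \left(27 - 3 + \frac{1}{3}\right) - 216 = \frac{73}{3} - 216 = - \frac{575}{3}$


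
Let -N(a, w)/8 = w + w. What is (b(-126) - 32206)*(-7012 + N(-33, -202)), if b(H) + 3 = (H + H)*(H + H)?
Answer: -118295100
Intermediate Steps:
b(H) = -3 + 4*H**2 (b(H) = -3 + (H + H)*(H + H) = -3 + (2*H)*(2*H) = -3 + 4*H**2)
N(a, w) = -16*w (N(a, w) = -8*(w + w) = -16*w)
(b(-126) - 32206)*(-7012 + N(-33, -202)) = ((-3 + 4*(-126)**2) - 32206)*(-7012 - 16*(-202)) = ((-3 + 4*15876) - 32206)*(-7012 + 3232) = ((-3 + 63504) - 32206)*(-3780) = (63501 - 32206)*(-3780) = 31295*(-3780) = -118295100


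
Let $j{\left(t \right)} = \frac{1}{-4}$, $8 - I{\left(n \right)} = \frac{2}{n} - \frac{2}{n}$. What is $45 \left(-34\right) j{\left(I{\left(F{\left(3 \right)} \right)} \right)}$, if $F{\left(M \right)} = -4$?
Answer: $\frac{765}{2} \approx 382.5$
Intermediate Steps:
$I{\left(n \right)} = 8$ ($I{\left(n \right)} = 8 - \left(\frac{2}{n} - \frac{2}{n}\right) = 8 - 0 = 8 + 0 = 8$)
$j{\left(t \right)} = - \frac{1}{4}$
$45 \left(-34\right) j{\left(I{\left(F{\left(3 \right)} \right)} \right)} = 45 \left(-34\right) \left(- \frac{1}{4}\right) = \left(-1530\right) \left(- \frac{1}{4}\right) = \frac{765}{2}$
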